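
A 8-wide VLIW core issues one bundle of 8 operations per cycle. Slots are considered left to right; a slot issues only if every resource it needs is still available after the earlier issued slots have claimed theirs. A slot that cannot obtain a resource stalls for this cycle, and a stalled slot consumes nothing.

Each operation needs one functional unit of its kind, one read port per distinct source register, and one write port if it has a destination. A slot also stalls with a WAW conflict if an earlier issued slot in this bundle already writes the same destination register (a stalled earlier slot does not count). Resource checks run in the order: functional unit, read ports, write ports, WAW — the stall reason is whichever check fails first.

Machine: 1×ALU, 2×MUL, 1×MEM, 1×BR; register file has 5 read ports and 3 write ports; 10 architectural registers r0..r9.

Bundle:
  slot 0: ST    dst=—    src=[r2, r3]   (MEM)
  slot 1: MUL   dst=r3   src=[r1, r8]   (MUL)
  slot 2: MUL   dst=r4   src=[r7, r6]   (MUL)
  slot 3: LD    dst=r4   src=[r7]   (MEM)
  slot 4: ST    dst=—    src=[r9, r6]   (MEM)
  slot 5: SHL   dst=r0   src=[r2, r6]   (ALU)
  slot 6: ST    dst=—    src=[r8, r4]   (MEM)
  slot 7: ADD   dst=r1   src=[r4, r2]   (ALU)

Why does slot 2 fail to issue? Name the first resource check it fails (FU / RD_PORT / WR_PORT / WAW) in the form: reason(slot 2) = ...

(0) want 1×MEM +2rd +0wr — yes → AL1|MU2|ME0|BR1|rd3|wr3
(1) want 1×MUL +2rd +1wr — yes → AL1|MU1|ME0|BR1|rd1|wr2
(2) want 1×MUL +2rd +1wr — RD_PORT → AL1|MU1|ME0|BR1|rd1|wr2
(3) want 1×MEM +1rd +1wr — FU → AL1|MU1|ME0|BR1|rd1|wr2
(4) want 1×MEM +2rd +0wr — FU → AL1|MU1|ME0|BR1|rd1|wr2
(5) want 1×ALU +2rd +1wr — RD_PORT → AL1|MU1|ME0|BR1|rd1|wr2
(6) want 1×MEM +2rd +0wr — FU → AL1|MU1|ME0|BR1|rd1|wr2
(7) want 1×ALU +2rd +1wr — RD_PORT → AL1|MU1|ME0|BR1|rd1|wr2

reason(slot 2) = RD_PORT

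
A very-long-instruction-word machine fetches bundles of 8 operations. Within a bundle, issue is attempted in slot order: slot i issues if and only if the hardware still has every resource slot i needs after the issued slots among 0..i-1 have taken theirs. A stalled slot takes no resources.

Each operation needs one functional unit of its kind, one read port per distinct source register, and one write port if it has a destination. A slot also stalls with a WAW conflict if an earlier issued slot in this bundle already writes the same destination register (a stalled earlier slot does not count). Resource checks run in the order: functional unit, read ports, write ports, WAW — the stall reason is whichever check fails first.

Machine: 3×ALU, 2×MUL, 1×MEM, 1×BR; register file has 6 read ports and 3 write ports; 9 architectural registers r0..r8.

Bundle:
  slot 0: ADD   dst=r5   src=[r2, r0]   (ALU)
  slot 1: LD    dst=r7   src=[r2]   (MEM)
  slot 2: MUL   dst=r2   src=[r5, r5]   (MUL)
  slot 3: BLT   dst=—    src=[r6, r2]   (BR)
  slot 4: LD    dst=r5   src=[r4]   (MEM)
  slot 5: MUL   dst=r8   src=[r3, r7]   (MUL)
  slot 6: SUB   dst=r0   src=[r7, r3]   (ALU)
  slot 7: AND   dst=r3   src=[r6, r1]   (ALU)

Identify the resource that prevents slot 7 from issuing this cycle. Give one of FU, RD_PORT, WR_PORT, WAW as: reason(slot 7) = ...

reason(slot 7) = RD_PORT

#0 ALU src=r2,r0 dispatched  <A:2 Mu:2 Ld:1 B:1 rd:4 wr:2>
#1 MEM src=r2 dispatched  <A:2 Mu:2 Ld:0 B:1 rd:3 wr:1>
#2 MUL src=r5,r5 dispatched  <A:2 Mu:1 Ld:0 B:1 rd:2 wr:0>
#3 BR src=r6,r2 dispatched  <A:2 Mu:1 Ld:0 B:0 rd:0 wr:0>
#4 MEM src=r4 held:FU  <A:2 Mu:1 Ld:0 B:0 rd:0 wr:0>
#5 MUL src=r3,r7 held:RD_PORT  <A:2 Mu:1 Ld:0 B:0 rd:0 wr:0>
#6 ALU src=r7,r3 held:RD_PORT  <A:2 Mu:1 Ld:0 B:0 rd:0 wr:0>
#7 ALU src=r6,r1 held:RD_PORT  <A:2 Mu:1 Ld:0 B:0 rd:0 wr:0>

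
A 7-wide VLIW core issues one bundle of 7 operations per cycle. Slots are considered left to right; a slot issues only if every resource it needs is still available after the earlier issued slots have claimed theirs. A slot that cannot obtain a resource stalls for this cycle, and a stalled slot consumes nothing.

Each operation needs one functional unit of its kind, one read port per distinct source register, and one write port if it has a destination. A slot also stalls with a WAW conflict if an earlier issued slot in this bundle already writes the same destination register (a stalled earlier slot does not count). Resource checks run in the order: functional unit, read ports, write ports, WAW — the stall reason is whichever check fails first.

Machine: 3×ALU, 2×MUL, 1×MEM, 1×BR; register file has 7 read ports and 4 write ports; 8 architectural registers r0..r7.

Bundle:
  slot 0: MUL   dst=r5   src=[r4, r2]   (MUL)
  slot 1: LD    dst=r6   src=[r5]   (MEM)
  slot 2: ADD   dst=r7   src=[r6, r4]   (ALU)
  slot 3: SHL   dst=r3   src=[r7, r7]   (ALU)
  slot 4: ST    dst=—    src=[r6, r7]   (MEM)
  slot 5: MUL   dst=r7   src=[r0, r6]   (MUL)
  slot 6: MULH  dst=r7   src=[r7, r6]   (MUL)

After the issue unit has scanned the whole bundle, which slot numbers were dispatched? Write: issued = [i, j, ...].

issued = [0, 1, 2, 3]

slot 0 (MUL): ISSUE — free A3,Mu1,Ld1,B1 rp5 wp3
slot 1 (MEM): ISSUE — free A3,Mu1,Ld0,B1 rp4 wp2
slot 2 (ALU): ISSUE — free A2,Mu1,Ld0,B1 rp2 wp1
slot 3 (ALU): ISSUE — free A1,Mu1,Ld0,B1 rp1 wp0
slot 4 (MEM): stall FU — free A1,Mu1,Ld0,B1 rp1 wp0
slot 5 (MUL): stall RD_PORT — free A1,Mu1,Ld0,B1 rp1 wp0
slot 6 (MUL): stall RD_PORT — free A1,Mu1,Ld0,B1 rp1 wp0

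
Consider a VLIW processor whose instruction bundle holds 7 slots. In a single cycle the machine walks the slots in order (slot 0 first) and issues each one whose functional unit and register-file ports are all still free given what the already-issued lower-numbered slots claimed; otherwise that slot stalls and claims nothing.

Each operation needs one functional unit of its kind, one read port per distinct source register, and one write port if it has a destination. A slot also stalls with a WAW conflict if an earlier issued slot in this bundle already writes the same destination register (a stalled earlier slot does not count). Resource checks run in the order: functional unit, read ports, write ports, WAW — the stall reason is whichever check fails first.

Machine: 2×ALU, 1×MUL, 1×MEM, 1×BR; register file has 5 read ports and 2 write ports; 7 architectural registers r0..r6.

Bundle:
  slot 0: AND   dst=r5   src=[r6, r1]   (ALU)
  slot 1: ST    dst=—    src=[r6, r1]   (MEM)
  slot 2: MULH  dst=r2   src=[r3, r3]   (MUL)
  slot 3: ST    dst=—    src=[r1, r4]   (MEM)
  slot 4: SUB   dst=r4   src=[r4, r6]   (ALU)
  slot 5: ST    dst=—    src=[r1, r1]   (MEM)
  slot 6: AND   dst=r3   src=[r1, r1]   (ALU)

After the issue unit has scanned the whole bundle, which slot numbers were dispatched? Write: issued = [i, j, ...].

issued = [0, 1, 2]

#0 ALU src=r6,r1 dispatched  <A:1 Mu:1 Ld:1 B:1 rd:3 wr:1>
#1 MEM src=r6,r1 dispatched  <A:1 Mu:1 Ld:0 B:1 rd:1 wr:1>
#2 MUL src=r3,r3 dispatched  <A:1 Mu:0 Ld:0 B:1 rd:0 wr:0>
#3 MEM src=r1,r4 held:FU  <A:1 Mu:0 Ld:0 B:1 rd:0 wr:0>
#4 ALU src=r4,r6 held:RD_PORT  <A:1 Mu:0 Ld:0 B:1 rd:0 wr:0>
#5 MEM src=r1,r1 held:FU  <A:1 Mu:0 Ld:0 B:1 rd:0 wr:0>
#6 ALU src=r1,r1 held:RD_PORT  <A:1 Mu:0 Ld:0 B:1 rd:0 wr:0>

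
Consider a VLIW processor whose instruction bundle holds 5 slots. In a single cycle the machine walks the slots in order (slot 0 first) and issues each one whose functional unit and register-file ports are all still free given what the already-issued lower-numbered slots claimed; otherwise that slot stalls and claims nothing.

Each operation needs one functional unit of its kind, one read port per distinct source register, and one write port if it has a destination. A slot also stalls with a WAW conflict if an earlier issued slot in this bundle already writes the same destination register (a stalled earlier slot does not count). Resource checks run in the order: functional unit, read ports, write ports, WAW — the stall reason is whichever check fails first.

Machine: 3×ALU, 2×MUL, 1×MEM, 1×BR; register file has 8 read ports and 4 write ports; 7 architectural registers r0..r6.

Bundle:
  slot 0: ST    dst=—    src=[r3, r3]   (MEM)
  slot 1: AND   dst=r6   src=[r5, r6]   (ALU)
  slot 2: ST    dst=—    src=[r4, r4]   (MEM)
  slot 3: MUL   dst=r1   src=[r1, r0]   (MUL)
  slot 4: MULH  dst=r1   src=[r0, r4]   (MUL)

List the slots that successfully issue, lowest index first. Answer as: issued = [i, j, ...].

  0. MEM ⇒ go  {3A/2Mu/0Ld/1B | 7r 4w}
  1. ALU→r6 ⇒ go  {2A/2Mu/0Ld/1B | 5r 3w}
  2. MEM ⇒ no(FU)  {2A/2Mu/0Ld/1B | 5r 3w}
  3. MUL→r1 ⇒ go  {2A/1Mu/0Ld/1B | 3r 2w}
  4. MUL→r1 ⇒ no(WAW)  {2A/1Mu/0Ld/1B | 3r 2w}

issued = [0, 1, 3]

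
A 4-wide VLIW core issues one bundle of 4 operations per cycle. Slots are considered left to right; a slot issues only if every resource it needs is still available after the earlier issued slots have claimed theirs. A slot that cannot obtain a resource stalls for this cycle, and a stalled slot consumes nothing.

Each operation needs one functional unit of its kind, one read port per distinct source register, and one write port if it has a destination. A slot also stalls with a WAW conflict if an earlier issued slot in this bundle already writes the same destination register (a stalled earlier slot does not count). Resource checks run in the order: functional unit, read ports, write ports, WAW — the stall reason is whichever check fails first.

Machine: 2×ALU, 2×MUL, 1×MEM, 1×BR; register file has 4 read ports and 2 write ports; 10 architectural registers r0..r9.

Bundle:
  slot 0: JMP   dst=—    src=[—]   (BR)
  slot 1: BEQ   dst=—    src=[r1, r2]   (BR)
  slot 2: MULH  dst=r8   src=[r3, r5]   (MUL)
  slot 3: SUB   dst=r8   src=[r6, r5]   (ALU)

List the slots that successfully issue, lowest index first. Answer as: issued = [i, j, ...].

issued = [0, 2]

  0. BR ⇒ go  {2A/2Mu/1Ld/0B | 4r 2w}
  1. BR ⇒ no(FU)  {2A/2Mu/1Ld/0B | 4r 2w}
  2. MUL→r8 ⇒ go  {2A/1Mu/1Ld/0B | 2r 1w}
  3. ALU→r8 ⇒ no(WAW)  {2A/1Mu/1Ld/0B | 2r 1w}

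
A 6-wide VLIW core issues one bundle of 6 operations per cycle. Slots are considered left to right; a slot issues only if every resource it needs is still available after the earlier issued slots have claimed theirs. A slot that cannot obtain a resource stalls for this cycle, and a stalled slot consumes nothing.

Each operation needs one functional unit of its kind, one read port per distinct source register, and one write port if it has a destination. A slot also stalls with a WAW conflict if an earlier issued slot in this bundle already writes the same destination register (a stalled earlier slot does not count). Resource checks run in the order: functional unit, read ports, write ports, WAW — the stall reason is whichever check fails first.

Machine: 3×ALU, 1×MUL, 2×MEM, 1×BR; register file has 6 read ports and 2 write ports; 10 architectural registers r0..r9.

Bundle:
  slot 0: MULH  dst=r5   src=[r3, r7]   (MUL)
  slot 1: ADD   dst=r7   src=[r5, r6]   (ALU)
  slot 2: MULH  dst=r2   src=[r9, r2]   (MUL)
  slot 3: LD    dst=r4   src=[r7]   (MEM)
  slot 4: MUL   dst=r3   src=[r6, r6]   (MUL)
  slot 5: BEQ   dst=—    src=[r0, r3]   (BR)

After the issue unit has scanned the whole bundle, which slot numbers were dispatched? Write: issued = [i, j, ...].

issued = [0, 1, 5]

slot 0 (MUL): ISSUE — free A3,Mu0,Ld2,B1 rp4 wp1
slot 1 (ALU): ISSUE — free A2,Mu0,Ld2,B1 rp2 wp0
slot 2 (MUL): stall FU — free A2,Mu0,Ld2,B1 rp2 wp0
slot 3 (MEM): stall WR_PORT — free A2,Mu0,Ld2,B1 rp2 wp0
slot 4 (MUL): stall FU — free A2,Mu0,Ld2,B1 rp2 wp0
slot 5 (BR): ISSUE — free A2,Mu0,Ld2,B0 rp0 wp0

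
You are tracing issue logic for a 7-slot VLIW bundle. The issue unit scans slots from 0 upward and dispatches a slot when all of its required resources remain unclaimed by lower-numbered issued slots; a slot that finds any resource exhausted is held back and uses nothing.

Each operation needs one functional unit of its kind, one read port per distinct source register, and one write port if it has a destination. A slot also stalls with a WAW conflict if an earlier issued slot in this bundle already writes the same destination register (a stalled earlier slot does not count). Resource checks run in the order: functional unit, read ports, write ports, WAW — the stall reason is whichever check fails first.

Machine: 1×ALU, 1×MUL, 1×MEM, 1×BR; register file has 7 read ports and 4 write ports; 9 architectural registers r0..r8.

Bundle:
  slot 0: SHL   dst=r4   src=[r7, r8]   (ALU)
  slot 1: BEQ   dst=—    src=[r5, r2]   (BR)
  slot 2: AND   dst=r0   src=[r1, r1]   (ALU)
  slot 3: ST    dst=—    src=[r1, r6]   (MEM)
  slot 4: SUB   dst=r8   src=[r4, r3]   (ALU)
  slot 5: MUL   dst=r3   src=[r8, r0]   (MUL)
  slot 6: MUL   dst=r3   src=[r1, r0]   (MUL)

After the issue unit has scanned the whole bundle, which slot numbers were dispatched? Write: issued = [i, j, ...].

issued = [0, 1, 3]

  0. ALU→r4 ⇒ go  {0A/1Mu/1Ld/1B | 5r 3w}
  1. BR ⇒ go  {0A/1Mu/1Ld/0B | 3r 3w}
  2. ALU→r0 ⇒ no(FU)  {0A/1Mu/1Ld/0B | 3r 3w}
  3. MEM ⇒ go  {0A/1Mu/0Ld/0B | 1r 3w}
  4. ALU→r8 ⇒ no(FU)  {0A/1Mu/0Ld/0B | 1r 3w}
  5. MUL→r3 ⇒ no(RD_PORT)  {0A/1Mu/0Ld/0B | 1r 3w}
  6. MUL→r3 ⇒ no(RD_PORT)  {0A/1Mu/0Ld/0B | 1r 3w}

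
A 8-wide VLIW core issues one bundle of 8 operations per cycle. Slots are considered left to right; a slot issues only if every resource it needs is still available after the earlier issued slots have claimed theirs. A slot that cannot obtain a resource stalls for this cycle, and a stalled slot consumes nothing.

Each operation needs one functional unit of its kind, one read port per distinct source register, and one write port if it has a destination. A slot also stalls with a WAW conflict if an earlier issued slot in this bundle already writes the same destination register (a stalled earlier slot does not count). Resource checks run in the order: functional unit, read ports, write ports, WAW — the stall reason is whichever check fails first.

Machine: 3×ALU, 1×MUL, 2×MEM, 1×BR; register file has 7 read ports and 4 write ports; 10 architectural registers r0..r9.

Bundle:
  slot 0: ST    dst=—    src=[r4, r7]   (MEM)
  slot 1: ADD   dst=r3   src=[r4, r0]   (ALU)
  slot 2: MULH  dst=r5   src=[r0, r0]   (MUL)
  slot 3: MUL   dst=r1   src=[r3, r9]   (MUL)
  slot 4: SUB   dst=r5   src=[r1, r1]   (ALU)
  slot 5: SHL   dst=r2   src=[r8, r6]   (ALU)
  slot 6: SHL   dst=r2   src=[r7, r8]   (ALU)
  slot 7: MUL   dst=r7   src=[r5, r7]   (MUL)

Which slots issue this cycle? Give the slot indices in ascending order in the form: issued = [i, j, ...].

slot 0 (MEM): ISSUE — free A3,Mu1,Ld1,B1 rp5 wp4
slot 1 (ALU): ISSUE — free A2,Mu1,Ld1,B1 rp3 wp3
slot 2 (MUL): ISSUE — free A2,Mu0,Ld1,B1 rp2 wp2
slot 3 (MUL): stall FU — free A2,Mu0,Ld1,B1 rp2 wp2
slot 4 (ALU): stall WAW — free A2,Mu0,Ld1,B1 rp2 wp2
slot 5 (ALU): ISSUE — free A1,Mu0,Ld1,B1 rp0 wp1
slot 6 (ALU): stall RD_PORT — free A1,Mu0,Ld1,B1 rp0 wp1
slot 7 (MUL): stall FU — free A1,Mu0,Ld1,B1 rp0 wp1

issued = [0, 1, 2, 5]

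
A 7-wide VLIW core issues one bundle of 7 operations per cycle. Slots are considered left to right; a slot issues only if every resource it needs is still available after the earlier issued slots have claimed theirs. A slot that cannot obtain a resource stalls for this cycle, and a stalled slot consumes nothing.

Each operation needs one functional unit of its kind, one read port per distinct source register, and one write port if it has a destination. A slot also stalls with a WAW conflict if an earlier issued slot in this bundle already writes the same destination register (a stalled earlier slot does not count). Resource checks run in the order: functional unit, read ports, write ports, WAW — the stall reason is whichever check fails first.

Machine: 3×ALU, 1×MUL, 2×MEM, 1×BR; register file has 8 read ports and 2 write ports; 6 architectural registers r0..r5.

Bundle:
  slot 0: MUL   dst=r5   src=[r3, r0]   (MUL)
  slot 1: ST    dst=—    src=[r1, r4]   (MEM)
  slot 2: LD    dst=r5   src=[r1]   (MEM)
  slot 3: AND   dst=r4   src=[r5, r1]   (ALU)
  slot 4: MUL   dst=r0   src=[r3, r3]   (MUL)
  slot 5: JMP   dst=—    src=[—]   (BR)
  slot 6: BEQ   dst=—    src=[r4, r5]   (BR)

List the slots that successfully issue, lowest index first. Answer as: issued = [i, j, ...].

issued = [0, 1, 3, 5]

[0] MUL needs rd=2 wr=1: ok; after: ALU=3 MUL=0 MEM=2 BR=1, R=6, W=1
[1] MEM needs rd=2 wr=0: ok; after: ALU=3 MUL=0 MEM=1 BR=1, R=4, W=1
[2] MEM needs rd=1 wr=1: WAW; after: ALU=3 MUL=0 MEM=1 BR=1, R=4, W=1
[3] ALU needs rd=2 wr=1: ok; after: ALU=2 MUL=0 MEM=1 BR=1, R=2, W=0
[4] MUL needs rd=1 wr=1: FU; after: ALU=2 MUL=0 MEM=1 BR=1, R=2, W=0
[5] BR needs rd=0 wr=0: ok; after: ALU=2 MUL=0 MEM=1 BR=0, R=2, W=0
[6] BR needs rd=2 wr=0: FU; after: ALU=2 MUL=0 MEM=1 BR=0, R=2, W=0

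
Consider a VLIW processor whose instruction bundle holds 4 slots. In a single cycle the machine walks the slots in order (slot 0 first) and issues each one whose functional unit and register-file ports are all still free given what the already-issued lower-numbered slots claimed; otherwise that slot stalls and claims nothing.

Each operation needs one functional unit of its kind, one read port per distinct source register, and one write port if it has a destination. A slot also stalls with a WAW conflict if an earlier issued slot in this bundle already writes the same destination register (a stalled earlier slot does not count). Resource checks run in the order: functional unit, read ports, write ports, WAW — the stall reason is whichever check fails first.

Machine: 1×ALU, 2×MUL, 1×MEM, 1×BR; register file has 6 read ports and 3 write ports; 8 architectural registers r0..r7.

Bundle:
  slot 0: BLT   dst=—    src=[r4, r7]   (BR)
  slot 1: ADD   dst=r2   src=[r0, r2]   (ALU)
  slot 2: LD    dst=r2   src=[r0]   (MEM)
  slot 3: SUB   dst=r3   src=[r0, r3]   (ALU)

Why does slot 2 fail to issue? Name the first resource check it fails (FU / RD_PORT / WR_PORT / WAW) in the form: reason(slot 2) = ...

reason(slot 2) = WAW

[0] BR needs rd=2 wr=0: ok; after: ALU=1 MUL=2 MEM=1 BR=0, R=4, W=3
[1] ALU needs rd=2 wr=1: ok; after: ALU=0 MUL=2 MEM=1 BR=0, R=2, W=2
[2] MEM needs rd=1 wr=1: WAW; after: ALU=0 MUL=2 MEM=1 BR=0, R=2, W=2
[3] ALU needs rd=2 wr=1: FU; after: ALU=0 MUL=2 MEM=1 BR=0, R=2, W=2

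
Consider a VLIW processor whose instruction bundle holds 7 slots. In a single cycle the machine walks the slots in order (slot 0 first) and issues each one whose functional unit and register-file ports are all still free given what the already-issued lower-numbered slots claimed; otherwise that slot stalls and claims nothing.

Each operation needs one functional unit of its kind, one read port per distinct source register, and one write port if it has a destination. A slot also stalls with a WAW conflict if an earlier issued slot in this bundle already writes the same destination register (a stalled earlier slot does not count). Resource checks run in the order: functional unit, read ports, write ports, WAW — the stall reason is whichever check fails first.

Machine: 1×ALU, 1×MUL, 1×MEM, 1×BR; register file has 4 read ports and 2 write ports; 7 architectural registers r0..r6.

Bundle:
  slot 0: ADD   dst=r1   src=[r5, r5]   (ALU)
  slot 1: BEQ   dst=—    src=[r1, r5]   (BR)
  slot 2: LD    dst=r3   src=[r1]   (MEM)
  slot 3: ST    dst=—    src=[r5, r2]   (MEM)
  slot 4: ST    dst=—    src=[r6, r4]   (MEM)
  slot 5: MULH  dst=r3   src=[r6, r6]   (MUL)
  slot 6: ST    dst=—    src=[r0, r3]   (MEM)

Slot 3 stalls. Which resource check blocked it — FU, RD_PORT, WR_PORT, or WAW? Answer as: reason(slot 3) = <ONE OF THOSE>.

  0. ALU→r1 ⇒ go  {0A/1Mu/1Ld/1B | 3r 1w}
  1. BR ⇒ go  {0A/1Mu/1Ld/0B | 1r 1w}
  2. MEM→r3 ⇒ go  {0A/1Mu/0Ld/0B | 0r 0w}
  3. MEM ⇒ no(FU)  {0A/1Mu/0Ld/0B | 0r 0w}
  4. MEM ⇒ no(FU)  {0A/1Mu/0Ld/0B | 0r 0w}
  5. MUL→r3 ⇒ no(RD_PORT)  {0A/1Mu/0Ld/0B | 0r 0w}
  6. MEM ⇒ no(FU)  {0A/1Mu/0Ld/0B | 0r 0w}

reason(slot 3) = FU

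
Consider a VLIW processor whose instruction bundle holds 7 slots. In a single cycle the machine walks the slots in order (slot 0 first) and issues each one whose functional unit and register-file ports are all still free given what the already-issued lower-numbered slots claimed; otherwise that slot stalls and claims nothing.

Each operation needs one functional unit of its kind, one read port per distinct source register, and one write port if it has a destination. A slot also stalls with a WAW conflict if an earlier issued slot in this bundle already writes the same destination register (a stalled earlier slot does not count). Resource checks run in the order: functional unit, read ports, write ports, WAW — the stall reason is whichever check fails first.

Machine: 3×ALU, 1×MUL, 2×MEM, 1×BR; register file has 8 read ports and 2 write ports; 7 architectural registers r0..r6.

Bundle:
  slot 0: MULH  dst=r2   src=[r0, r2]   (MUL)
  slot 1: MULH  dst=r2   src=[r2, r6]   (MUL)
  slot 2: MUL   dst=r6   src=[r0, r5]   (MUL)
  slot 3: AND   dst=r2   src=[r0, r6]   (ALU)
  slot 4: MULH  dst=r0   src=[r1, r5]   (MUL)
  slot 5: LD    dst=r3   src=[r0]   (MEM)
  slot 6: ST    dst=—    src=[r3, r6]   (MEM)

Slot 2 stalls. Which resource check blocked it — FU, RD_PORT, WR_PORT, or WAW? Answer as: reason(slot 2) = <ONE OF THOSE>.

reason(slot 2) = FU

[0] MUL needs rd=2 wr=1: ok; after: ALU=3 MUL=0 MEM=2 BR=1, R=6, W=1
[1] MUL needs rd=2 wr=1: FU; after: ALU=3 MUL=0 MEM=2 BR=1, R=6, W=1
[2] MUL needs rd=2 wr=1: FU; after: ALU=3 MUL=0 MEM=2 BR=1, R=6, W=1
[3] ALU needs rd=2 wr=1: WAW; after: ALU=3 MUL=0 MEM=2 BR=1, R=6, W=1
[4] MUL needs rd=2 wr=1: FU; after: ALU=3 MUL=0 MEM=2 BR=1, R=6, W=1
[5] MEM needs rd=1 wr=1: ok; after: ALU=3 MUL=0 MEM=1 BR=1, R=5, W=0
[6] MEM needs rd=2 wr=0: ok; after: ALU=3 MUL=0 MEM=0 BR=1, R=3, W=0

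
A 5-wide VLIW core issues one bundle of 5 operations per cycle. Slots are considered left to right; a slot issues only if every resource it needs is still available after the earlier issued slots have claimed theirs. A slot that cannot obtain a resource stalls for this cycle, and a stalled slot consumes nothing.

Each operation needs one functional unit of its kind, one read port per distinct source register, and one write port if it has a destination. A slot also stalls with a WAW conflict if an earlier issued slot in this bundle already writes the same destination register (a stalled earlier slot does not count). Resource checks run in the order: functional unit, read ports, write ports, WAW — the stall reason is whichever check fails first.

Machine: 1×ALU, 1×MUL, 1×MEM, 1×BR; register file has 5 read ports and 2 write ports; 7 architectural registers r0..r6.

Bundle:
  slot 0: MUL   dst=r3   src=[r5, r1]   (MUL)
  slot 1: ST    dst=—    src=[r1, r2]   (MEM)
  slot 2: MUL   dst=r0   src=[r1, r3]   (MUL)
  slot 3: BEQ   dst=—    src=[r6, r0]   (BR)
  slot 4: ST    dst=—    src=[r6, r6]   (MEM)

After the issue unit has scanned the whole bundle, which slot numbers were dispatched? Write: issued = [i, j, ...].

issued = [0, 1]

[0] MUL needs rd=2 wr=1: ok; after: ALU=1 MUL=0 MEM=1 BR=1, R=3, W=1
[1] MEM needs rd=2 wr=0: ok; after: ALU=1 MUL=0 MEM=0 BR=1, R=1, W=1
[2] MUL needs rd=2 wr=1: FU; after: ALU=1 MUL=0 MEM=0 BR=1, R=1, W=1
[3] BR needs rd=2 wr=0: RD_PORT; after: ALU=1 MUL=0 MEM=0 BR=1, R=1, W=1
[4] MEM needs rd=1 wr=0: FU; after: ALU=1 MUL=0 MEM=0 BR=1, R=1, W=1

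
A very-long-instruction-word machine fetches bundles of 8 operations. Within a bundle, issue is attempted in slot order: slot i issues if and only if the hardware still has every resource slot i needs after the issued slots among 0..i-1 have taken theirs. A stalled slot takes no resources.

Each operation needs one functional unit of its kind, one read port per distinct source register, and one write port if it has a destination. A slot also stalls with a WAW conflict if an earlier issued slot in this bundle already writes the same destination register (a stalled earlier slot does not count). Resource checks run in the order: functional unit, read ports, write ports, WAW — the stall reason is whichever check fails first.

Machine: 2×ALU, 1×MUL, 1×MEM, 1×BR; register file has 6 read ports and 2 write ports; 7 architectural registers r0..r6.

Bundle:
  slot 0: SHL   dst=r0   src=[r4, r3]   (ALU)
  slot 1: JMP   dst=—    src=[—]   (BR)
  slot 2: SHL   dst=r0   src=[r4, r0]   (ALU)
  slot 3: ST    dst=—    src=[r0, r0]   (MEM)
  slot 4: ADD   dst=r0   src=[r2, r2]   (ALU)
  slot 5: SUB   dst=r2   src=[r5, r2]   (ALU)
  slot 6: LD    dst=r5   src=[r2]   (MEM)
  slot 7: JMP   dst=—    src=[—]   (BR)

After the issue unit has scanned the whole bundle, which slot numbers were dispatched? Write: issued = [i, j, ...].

#0 ALU src=r4,r3 dispatched  <A:1 Mu:1 Ld:1 B:1 rd:4 wr:1>
#1 BR src=- dispatched  <A:1 Mu:1 Ld:1 B:0 rd:4 wr:1>
#2 ALU src=r4,r0 held:WAW  <A:1 Mu:1 Ld:1 B:0 rd:4 wr:1>
#3 MEM src=r0,r0 dispatched  <A:1 Mu:1 Ld:0 B:0 rd:3 wr:1>
#4 ALU src=r2,r2 held:WAW  <A:1 Mu:1 Ld:0 B:0 rd:3 wr:1>
#5 ALU src=r5,r2 dispatched  <A:0 Mu:1 Ld:0 B:0 rd:1 wr:0>
#6 MEM src=r2 held:FU  <A:0 Mu:1 Ld:0 B:0 rd:1 wr:0>
#7 BR src=- held:FU  <A:0 Mu:1 Ld:0 B:0 rd:1 wr:0>

issued = [0, 1, 3, 5]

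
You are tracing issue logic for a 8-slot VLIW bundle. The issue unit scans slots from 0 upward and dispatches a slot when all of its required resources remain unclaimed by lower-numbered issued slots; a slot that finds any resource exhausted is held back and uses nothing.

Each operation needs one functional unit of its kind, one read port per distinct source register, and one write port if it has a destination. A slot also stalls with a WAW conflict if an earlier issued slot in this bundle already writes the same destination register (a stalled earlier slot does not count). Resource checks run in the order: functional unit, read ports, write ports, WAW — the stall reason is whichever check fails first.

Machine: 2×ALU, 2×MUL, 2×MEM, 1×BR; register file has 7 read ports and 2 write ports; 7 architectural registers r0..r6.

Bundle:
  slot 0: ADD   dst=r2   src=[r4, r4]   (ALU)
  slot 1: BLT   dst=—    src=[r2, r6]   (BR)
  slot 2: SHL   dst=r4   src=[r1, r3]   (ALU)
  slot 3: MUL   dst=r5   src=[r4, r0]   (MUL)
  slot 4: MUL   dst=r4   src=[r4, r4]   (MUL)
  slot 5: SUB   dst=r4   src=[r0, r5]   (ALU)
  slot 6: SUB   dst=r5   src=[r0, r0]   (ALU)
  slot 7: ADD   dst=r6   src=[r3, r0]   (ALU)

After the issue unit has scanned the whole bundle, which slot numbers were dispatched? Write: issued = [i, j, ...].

slot 0 (ALU): ISSUE — free A1,Mu2,Ld2,B1 rp6 wp1
slot 1 (BR): ISSUE — free A1,Mu2,Ld2,B0 rp4 wp1
slot 2 (ALU): ISSUE — free A0,Mu2,Ld2,B0 rp2 wp0
slot 3 (MUL): stall WR_PORT — free A0,Mu2,Ld2,B0 rp2 wp0
slot 4 (MUL): stall WR_PORT — free A0,Mu2,Ld2,B0 rp2 wp0
slot 5 (ALU): stall FU — free A0,Mu2,Ld2,B0 rp2 wp0
slot 6 (ALU): stall FU — free A0,Mu2,Ld2,B0 rp2 wp0
slot 7 (ALU): stall FU — free A0,Mu2,Ld2,B0 rp2 wp0

issued = [0, 1, 2]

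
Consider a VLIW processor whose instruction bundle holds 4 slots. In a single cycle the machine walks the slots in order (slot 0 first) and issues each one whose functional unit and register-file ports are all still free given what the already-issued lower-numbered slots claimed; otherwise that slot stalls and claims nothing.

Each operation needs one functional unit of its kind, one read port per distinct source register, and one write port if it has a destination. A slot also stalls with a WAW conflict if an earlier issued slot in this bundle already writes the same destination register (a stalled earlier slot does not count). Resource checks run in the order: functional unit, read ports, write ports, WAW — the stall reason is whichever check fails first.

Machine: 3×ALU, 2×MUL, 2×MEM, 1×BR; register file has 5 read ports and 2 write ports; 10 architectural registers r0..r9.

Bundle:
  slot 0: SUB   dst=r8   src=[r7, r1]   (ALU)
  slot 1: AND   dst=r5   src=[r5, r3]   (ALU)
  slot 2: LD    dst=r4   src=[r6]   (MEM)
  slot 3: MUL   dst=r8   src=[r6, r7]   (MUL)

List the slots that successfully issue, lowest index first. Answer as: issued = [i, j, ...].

slot 0 (ALU): ISSUE — free A2,Mu2,Ld2,B1 rp3 wp1
slot 1 (ALU): ISSUE — free A1,Mu2,Ld2,B1 rp1 wp0
slot 2 (MEM): stall WR_PORT — free A1,Mu2,Ld2,B1 rp1 wp0
slot 3 (MUL): stall RD_PORT — free A1,Mu2,Ld2,B1 rp1 wp0

issued = [0, 1]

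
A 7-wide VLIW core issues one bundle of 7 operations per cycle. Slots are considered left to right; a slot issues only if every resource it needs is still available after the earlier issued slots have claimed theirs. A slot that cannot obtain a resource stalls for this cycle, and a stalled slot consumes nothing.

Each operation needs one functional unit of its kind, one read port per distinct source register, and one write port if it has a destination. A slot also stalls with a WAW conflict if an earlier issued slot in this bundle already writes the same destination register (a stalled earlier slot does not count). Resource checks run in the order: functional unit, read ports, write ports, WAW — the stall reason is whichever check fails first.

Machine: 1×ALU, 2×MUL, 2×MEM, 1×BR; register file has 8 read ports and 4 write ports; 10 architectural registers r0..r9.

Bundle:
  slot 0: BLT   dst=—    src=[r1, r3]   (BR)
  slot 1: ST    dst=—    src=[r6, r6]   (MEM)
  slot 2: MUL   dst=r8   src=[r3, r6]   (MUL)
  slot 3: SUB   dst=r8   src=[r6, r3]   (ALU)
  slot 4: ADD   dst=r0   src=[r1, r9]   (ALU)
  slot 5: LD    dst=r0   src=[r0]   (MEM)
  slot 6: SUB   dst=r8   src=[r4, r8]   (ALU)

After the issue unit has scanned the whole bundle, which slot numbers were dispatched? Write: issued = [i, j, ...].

slot 0 (BR): ISSUE — free A1,Mu2,Ld2,B0 rp6 wp4
slot 1 (MEM): ISSUE — free A1,Mu2,Ld1,B0 rp5 wp4
slot 2 (MUL): ISSUE — free A1,Mu1,Ld1,B0 rp3 wp3
slot 3 (ALU): stall WAW — free A1,Mu1,Ld1,B0 rp3 wp3
slot 4 (ALU): ISSUE — free A0,Mu1,Ld1,B0 rp1 wp2
slot 5 (MEM): stall WAW — free A0,Mu1,Ld1,B0 rp1 wp2
slot 6 (ALU): stall FU — free A0,Mu1,Ld1,B0 rp1 wp2

issued = [0, 1, 2, 4]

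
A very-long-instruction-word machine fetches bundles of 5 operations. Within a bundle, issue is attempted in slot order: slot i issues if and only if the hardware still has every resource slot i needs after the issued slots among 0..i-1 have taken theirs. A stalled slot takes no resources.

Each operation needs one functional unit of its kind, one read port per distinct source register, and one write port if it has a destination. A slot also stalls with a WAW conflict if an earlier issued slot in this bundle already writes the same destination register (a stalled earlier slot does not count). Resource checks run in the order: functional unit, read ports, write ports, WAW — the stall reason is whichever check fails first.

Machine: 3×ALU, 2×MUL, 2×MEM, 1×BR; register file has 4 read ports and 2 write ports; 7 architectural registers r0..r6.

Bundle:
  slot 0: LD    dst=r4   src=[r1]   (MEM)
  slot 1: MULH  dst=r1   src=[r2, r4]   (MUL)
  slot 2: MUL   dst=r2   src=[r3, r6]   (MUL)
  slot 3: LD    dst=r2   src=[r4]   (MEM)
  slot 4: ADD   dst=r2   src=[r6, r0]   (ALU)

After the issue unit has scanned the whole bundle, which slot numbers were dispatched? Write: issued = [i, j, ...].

[0] MEM needs rd=1 wr=1: ok; after: ALU=3 MUL=2 MEM=1 BR=1, R=3, W=1
[1] MUL needs rd=2 wr=1: ok; after: ALU=3 MUL=1 MEM=1 BR=1, R=1, W=0
[2] MUL needs rd=2 wr=1: RD_PORT; after: ALU=3 MUL=1 MEM=1 BR=1, R=1, W=0
[3] MEM needs rd=1 wr=1: WR_PORT; after: ALU=3 MUL=1 MEM=1 BR=1, R=1, W=0
[4] ALU needs rd=2 wr=1: RD_PORT; after: ALU=3 MUL=1 MEM=1 BR=1, R=1, W=0

issued = [0, 1]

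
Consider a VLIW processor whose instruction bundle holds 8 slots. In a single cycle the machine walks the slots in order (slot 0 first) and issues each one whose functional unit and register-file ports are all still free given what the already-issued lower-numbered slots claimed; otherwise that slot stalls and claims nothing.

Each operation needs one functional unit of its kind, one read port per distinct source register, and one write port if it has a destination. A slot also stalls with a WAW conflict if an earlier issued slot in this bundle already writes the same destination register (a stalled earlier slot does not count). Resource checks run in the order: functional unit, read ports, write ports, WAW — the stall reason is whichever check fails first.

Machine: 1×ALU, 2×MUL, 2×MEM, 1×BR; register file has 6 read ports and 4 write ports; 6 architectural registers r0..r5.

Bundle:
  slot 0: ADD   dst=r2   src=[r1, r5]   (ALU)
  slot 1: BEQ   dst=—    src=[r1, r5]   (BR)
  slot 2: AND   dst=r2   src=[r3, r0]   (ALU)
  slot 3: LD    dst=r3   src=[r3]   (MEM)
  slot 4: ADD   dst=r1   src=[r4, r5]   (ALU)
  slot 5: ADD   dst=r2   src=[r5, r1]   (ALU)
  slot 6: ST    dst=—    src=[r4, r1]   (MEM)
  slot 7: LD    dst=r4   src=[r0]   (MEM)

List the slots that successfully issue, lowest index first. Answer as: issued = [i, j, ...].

issued = [0, 1, 3, 7]

#0 ALU src=r1,r5 dispatched  <A:0 Mu:2 Ld:2 B:1 rd:4 wr:3>
#1 BR src=r1,r5 dispatched  <A:0 Mu:2 Ld:2 B:0 rd:2 wr:3>
#2 ALU src=r3,r0 held:FU  <A:0 Mu:2 Ld:2 B:0 rd:2 wr:3>
#3 MEM src=r3 dispatched  <A:0 Mu:2 Ld:1 B:0 rd:1 wr:2>
#4 ALU src=r4,r5 held:FU  <A:0 Mu:2 Ld:1 B:0 rd:1 wr:2>
#5 ALU src=r5,r1 held:FU  <A:0 Mu:2 Ld:1 B:0 rd:1 wr:2>
#6 MEM src=r4,r1 held:RD_PORT  <A:0 Mu:2 Ld:1 B:0 rd:1 wr:2>
#7 MEM src=r0 dispatched  <A:0 Mu:2 Ld:0 B:0 rd:0 wr:1>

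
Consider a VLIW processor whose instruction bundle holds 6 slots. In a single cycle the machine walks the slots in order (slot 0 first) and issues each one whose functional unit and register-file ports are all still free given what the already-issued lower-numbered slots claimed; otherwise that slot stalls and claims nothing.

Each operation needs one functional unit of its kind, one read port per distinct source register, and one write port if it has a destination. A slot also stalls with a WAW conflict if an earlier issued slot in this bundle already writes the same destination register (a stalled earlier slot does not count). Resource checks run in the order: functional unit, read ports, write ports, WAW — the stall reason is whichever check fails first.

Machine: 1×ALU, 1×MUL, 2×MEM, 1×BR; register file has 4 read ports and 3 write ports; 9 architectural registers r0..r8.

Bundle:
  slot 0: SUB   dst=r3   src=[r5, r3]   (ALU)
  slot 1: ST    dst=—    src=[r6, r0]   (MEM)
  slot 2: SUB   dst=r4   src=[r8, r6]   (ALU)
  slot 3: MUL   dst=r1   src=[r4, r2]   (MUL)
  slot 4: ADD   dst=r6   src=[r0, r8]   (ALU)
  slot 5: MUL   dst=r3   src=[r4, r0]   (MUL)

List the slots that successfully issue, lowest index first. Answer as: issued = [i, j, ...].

issued = [0, 1]

(0) want 1×ALU +2rd +1wr — yes → AL0|MU1|ME2|BR1|rd2|wr2
(1) want 1×MEM +2rd +0wr — yes → AL0|MU1|ME1|BR1|rd0|wr2
(2) want 1×ALU +2rd +1wr — FU → AL0|MU1|ME1|BR1|rd0|wr2
(3) want 1×MUL +2rd +1wr — RD_PORT → AL0|MU1|ME1|BR1|rd0|wr2
(4) want 1×ALU +2rd +1wr — FU → AL0|MU1|ME1|BR1|rd0|wr2
(5) want 1×MUL +2rd +1wr — RD_PORT → AL0|MU1|ME1|BR1|rd0|wr2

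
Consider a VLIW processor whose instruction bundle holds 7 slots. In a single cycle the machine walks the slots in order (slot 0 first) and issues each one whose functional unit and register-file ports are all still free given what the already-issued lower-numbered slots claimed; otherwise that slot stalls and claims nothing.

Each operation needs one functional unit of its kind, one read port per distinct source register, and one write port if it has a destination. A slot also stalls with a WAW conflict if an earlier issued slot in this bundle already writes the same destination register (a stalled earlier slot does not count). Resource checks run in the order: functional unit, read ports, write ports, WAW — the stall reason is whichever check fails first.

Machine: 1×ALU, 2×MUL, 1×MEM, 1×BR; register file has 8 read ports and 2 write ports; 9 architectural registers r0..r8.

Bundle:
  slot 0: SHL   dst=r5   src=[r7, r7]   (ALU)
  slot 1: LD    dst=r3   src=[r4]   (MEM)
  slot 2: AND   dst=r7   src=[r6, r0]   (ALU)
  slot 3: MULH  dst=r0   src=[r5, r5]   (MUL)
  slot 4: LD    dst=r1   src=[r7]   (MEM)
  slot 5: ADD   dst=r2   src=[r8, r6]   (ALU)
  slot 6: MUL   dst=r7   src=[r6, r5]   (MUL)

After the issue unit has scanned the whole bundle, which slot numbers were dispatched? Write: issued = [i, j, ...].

issued = [0, 1]

[0] ALU needs rd=1 wr=1: ok; after: ALU=0 MUL=2 MEM=1 BR=1, R=7, W=1
[1] MEM needs rd=1 wr=1: ok; after: ALU=0 MUL=2 MEM=0 BR=1, R=6, W=0
[2] ALU needs rd=2 wr=1: FU; after: ALU=0 MUL=2 MEM=0 BR=1, R=6, W=0
[3] MUL needs rd=1 wr=1: WR_PORT; after: ALU=0 MUL=2 MEM=0 BR=1, R=6, W=0
[4] MEM needs rd=1 wr=1: FU; after: ALU=0 MUL=2 MEM=0 BR=1, R=6, W=0
[5] ALU needs rd=2 wr=1: FU; after: ALU=0 MUL=2 MEM=0 BR=1, R=6, W=0
[6] MUL needs rd=2 wr=1: WR_PORT; after: ALU=0 MUL=2 MEM=0 BR=1, R=6, W=0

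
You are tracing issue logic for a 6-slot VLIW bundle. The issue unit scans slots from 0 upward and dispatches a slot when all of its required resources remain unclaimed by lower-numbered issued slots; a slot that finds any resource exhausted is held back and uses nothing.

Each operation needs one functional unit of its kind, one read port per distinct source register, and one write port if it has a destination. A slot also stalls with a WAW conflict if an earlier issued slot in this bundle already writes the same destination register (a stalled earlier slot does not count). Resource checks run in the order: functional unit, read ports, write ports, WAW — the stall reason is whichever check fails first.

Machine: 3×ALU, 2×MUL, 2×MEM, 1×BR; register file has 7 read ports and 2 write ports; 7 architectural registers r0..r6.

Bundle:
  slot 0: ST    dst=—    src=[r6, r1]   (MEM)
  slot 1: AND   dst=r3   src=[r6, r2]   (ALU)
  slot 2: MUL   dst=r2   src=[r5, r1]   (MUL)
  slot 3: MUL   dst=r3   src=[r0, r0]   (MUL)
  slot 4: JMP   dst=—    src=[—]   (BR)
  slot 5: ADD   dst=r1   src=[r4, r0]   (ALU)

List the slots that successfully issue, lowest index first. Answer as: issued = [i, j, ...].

issued = [0, 1, 2, 4]

  0. MEM ⇒ go  {3A/2Mu/1Ld/1B | 5r 2w}
  1. ALU→r3 ⇒ go  {2A/2Mu/1Ld/1B | 3r 1w}
  2. MUL→r2 ⇒ go  {2A/1Mu/1Ld/1B | 1r 0w}
  3. MUL→r3 ⇒ no(WR_PORT)  {2A/1Mu/1Ld/1B | 1r 0w}
  4. BR ⇒ go  {2A/1Mu/1Ld/0B | 1r 0w}
  5. ALU→r1 ⇒ no(RD_PORT)  {2A/1Mu/1Ld/0B | 1r 0w}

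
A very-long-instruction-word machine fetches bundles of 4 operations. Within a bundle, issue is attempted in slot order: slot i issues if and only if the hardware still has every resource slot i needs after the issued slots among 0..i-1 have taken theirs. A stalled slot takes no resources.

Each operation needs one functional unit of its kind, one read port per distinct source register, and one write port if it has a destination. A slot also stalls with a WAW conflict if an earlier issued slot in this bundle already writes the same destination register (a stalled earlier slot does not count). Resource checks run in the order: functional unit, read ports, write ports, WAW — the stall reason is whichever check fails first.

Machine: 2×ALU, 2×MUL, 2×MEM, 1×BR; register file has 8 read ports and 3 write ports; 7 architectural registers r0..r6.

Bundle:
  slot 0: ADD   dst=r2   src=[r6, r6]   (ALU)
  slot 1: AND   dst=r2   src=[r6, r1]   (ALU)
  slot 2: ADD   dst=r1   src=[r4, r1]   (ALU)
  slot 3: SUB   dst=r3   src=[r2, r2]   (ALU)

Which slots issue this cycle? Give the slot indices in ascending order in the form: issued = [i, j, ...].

issued = [0, 2]

(0) want 1×ALU +1rd +1wr — yes → AL1|MU2|ME2|BR1|rd7|wr2
(1) want 1×ALU +2rd +1wr — WAW → AL1|MU2|ME2|BR1|rd7|wr2
(2) want 1×ALU +2rd +1wr — yes → AL0|MU2|ME2|BR1|rd5|wr1
(3) want 1×ALU +1rd +1wr — FU → AL0|MU2|ME2|BR1|rd5|wr1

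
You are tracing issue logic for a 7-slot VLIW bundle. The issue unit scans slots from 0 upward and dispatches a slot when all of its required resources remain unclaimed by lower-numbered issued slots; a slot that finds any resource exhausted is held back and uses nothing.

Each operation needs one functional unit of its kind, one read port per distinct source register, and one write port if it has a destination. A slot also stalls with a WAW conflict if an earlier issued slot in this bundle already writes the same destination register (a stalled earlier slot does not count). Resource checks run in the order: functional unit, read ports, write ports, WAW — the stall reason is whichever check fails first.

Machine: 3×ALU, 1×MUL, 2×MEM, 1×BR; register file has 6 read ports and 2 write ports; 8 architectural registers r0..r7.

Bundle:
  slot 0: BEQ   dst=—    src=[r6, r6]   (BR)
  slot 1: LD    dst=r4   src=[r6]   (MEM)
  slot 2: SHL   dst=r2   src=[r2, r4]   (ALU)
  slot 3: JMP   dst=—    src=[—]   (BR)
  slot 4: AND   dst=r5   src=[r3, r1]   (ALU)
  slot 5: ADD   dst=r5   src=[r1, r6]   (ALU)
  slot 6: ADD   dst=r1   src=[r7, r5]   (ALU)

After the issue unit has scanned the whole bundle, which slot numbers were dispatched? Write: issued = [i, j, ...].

issued = [0, 1, 2]

[0] BR needs rd=1 wr=0: ok; after: ALU=3 MUL=1 MEM=2 BR=0, R=5, W=2
[1] MEM needs rd=1 wr=1: ok; after: ALU=3 MUL=1 MEM=1 BR=0, R=4, W=1
[2] ALU needs rd=2 wr=1: ok; after: ALU=2 MUL=1 MEM=1 BR=0, R=2, W=0
[3] BR needs rd=0 wr=0: FU; after: ALU=2 MUL=1 MEM=1 BR=0, R=2, W=0
[4] ALU needs rd=2 wr=1: WR_PORT; after: ALU=2 MUL=1 MEM=1 BR=0, R=2, W=0
[5] ALU needs rd=2 wr=1: WR_PORT; after: ALU=2 MUL=1 MEM=1 BR=0, R=2, W=0
[6] ALU needs rd=2 wr=1: WR_PORT; after: ALU=2 MUL=1 MEM=1 BR=0, R=2, W=0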